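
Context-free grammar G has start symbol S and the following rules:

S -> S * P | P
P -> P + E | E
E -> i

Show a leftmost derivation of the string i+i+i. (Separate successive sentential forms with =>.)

S => P => P+E => P+E+E => E+E+E => i+E+E => i+i+E => i+i+i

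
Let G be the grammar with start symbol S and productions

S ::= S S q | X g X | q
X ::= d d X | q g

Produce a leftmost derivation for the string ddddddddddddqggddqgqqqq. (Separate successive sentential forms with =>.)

S => SSq   [S ::= S S q]
SSq => SSqSq   [S ::= S S q]
SSqSq => XgXSqSq   [S ::= X g X]
XgXSqSq => ddXgXSqSq   [X ::= d d X]
ddXgXSqSq => ddddXgXSqSq   [X ::= d d X]
ddddXgXSqSq => ddddddXgXSqSq   [X ::= d d X]
ddddddXgXSqSq => ddddddddXgXSqSq   [X ::= d d X]
ddddddddXgXSqSq => ddddddddddXgXSqSq   [X ::= d d X]
ddddddddddXgXSqSq => ddddddddddddXgXSqSq   [X ::= d d X]
ddddddddddddXgXSqSq => ddddddddddddqggXSqSq   [X ::= q g]
ddddddddddddqggXSqSq => ddddddddddddqggddXSqSq   [X ::= d d X]
ddddddddddddqggddXSqSq => ddddddddddddqggddqgSqSq   [X ::= q g]
ddddddddddddqggddqgSqSq => ddddddddddddqggddqgqqSq   [S ::= q]
ddddddddddddqggddqgqqSq => ddddddddddddqggddqgqqqq   [S ::= q]

S => SSq => SSqSq => XgXSqSq => ddXgXSqSq => ddddXgXSqSq => ddddddXgXSqSq => ddddddddXgXSqSq => ddddddddddXgXSqSq => ddddddddddddXgXSqSq => ddddddddddddqggXSqSq => ddddddddddddqggddXSqSq => ddddddddddddqggddqgSqSq => ddddddddddddqggddqgqqSq => ddddddddddddqggddqgqqqq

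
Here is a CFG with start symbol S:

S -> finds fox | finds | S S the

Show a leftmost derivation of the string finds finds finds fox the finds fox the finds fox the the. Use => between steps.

S => S S the   [S -> S S the]
S S the => finds S the   [S -> finds]
finds S the => finds S S the the   [S -> S S the]
finds S S the the => finds S S the S the the   [S -> S S the]
finds S S the S the the => finds S S the S the S the the   [S -> S S the]
finds S S the S the S the the => finds finds S the S the S the the   [S -> finds]
finds finds S the S the S the the => finds finds finds fox the S the S the the   [S -> finds fox]
finds finds finds fox the S the S the the => finds finds finds fox the finds fox the S the the   [S -> finds fox]
finds finds finds fox the finds fox the S the the => finds finds finds fox the finds fox the finds fox the the   [S -> finds fox]

S => S S the => finds S the => finds S S the the => finds S S the S the the => finds S S the S the S the the => finds finds S the S the S the the => finds finds finds fox the S the S the the => finds finds finds fox the finds fox the S the the => finds finds finds fox the finds fox the finds fox the the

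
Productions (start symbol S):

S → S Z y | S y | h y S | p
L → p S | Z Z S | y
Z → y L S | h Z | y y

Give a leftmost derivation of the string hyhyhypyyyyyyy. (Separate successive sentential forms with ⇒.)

S⇒hyS⇒hySy⇒hySyy⇒hyhySyy⇒hyhyhySyy⇒hyhyhySyyy⇒hyhyhySZyyyy⇒hyhyhySyZyyyy⇒hyhyhypyZyyyy⇒hyhyhypyyyyyyy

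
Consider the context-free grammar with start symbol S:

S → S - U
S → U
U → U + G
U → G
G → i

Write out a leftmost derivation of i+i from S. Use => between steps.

S => U   [S → U]
U => U+G   [U → U + G]
U+G => G+G   [U → G]
G+G => i+G   [G → i]
i+G => i+i   [G → i]

S=>U=>U+G=>G+G=>i+G=>i+i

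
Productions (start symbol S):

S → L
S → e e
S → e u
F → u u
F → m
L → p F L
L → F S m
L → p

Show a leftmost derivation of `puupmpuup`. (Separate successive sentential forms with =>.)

S => L => pFL => puuL => puupFL => puupmL => puupmpFL => puupmpuuL => puupmpuup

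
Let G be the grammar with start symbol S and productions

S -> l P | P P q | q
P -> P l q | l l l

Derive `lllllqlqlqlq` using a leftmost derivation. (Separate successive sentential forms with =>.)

S=>lP=>lPlq=>lPlqlq=>lPlqlqlq=>lPlqlqlqlq=>lllllqlqlqlq

S => lP   [S -> l P]
lP => lPlq   [P -> P l q]
lPlq => lPlqlq   [P -> P l q]
lPlqlq => lPlqlqlq   [P -> P l q]
lPlqlqlq => lPlqlqlqlq   [P -> P l q]
lPlqlqlqlq => lllllqlqlqlq   [P -> l l l]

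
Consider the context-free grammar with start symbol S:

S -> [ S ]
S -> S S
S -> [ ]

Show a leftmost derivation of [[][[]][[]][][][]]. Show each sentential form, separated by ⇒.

S ⇒ [S] ⇒ [SS] ⇒ [SSS] ⇒ [[]SS] ⇒ [[]SSS] ⇒ [[]SSSS] ⇒ [[]SSSSS] ⇒ [[][S]SSSS] ⇒ [[][[]]SSSS] ⇒ [[][[]][S]SSS] ⇒ [[][[]][[]]SSS] ⇒ [[][[]][[]][]SS] ⇒ [[][[]][[]][][]S] ⇒ [[][[]][[]][][][]]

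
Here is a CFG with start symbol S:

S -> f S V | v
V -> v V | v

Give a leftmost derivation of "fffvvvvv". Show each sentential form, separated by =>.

S => fSV   [S -> f S V]
fSV => ffSVV   [S -> f S V]
ffSVV => fffSVVV   [S -> f S V]
fffSVVV => fffvVVV   [S -> v]
fffvVVV => fffvvVV   [V -> v]
fffvvVV => fffvvvVV   [V -> v V]
fffvvvVV => fffvvvvV   [V -> v]
fffvvvvV => fffvvvvv   [V -> v]

S=>fSV=>ffSVV=>fffSVVV=>fffvVVV=>fffvvVV=>fffvvvVV=>fffvvvvV=>fffvvvvv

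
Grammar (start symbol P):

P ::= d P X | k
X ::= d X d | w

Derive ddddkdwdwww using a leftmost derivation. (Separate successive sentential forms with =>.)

P => dPX => ddPXX => dddPXXX => ddddPXXXX => ddddkXXXX => ddddkdXdXXX => ddddkdwdXXX => ddddkdwdwXX => ddddkdwdwwX => ddddkdwdwww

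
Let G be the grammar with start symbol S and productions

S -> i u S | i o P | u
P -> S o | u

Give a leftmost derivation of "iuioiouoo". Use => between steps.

S=>iuS=>iuioP=>iuioSo=>iuioioPo=>iuioioSoo=>iuioiouoo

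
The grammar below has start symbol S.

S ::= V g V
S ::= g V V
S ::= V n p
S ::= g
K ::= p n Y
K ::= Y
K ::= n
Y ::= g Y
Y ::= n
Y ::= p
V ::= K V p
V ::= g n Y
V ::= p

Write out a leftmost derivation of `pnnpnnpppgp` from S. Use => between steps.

S => VgV   [S ::= V g V]
VgV => KVpgV   [V ::= K V p]
KVpgV => pnYVpgV   [K ::= p n Y]
pnYVpgV => pnnVpgV   [Y ::= n]
pnnVpgV => pnnKVppgV   [V ::= K V p]
pnnKVppgV => pnnpnYVppgV   [K ::= p n Y]
pnnpnYVppgV => pnnpnnVppgV   [Y ::= n]
pnnpnnVppgV => pnnpnnpppgV   [V ::= p]
pnnpnnpppgV => pnnpnnpppgp   [V ::= p]

S => VgV => KVpgV => pnYVpgV => pnnVpgV => pnnKVppgV => pnnpnYVppgV => pnnpnnVppgV => pnnpnnpppgV => pnnpnnpppgp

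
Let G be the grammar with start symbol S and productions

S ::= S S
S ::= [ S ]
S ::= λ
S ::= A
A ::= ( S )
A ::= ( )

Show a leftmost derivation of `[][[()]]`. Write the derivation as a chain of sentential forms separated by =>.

S=>SS=>[S]S=>[]S=>[][S]=>[][[S]]=>[][[A]]=>[][[()]]

S => SS   [S ::= S S]
SS => [S]S   [S ::= [ S ]]
[S]S => []S   [S ::= λ]
[]S => [][S]   [S ::= [ S ]]
[][S] => [][[S]]   [S ::= [ S ]]
[][[S]] => [][[A]]   [S ::= A]
[][[A]] => [][[()]]   [A ::= ( )]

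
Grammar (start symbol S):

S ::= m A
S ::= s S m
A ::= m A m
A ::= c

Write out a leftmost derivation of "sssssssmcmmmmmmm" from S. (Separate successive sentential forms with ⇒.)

S ⇒ sSm ⇒ ssSmm ⇒ sssSmmm ⇒ ssssSmmmm ⇒ sssssSmmmmm ⇒ ssssssSmmmmmm ⇒ sssssssSmmmmmmm ⇒ sssssssmAmmmmmmm ⇒ sssssssmcmmmmmmm

S ⇒ sSm   [S ::= s S m]
sSm ⇒ ssSmm   [S ::= s S m]
ssSmm ⇒ sssSmmm   [S ::= s S m]
sssSmmm ⇒ ssssSmmmm   [S ::= s S m]
ssssSmmmm ⇒ sssssSmmmmm   [S ::= s S m]
sssssSmmmmm ⇒ ssssssSmmmmmm   [S ::= s S m]
ssssssSmmmmmm ⇒ sssssssSmmmmmmm   [S ::= s S m]
sssssssSmmmmmmm ⇒ sssssssmAmmmmmmm   [S ::= m A]
sssssssmAmmmmmmm ⇒ sssssssmcmmmmmmm   [A ::= c]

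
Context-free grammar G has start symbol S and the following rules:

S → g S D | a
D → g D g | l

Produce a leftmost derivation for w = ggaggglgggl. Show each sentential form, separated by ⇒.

S⇒gSD⇒ggSDD⇒ggaDD⇒ggagDgD⇒ggaggDggD⇒ggagggDgggD⇒ggaggglgggD⇒ggaggglgggl

S ⇒ gSD   [S → g S D]
gSD ⇒ ggSDD   [S → g S D]
ggSDD ⇒ ggaDD   [S → a]
ggaDD ⇒ ggagDgD   [D → g D g]
ggagDgD ⇒ ggaggDggD   [D → g D g]
ggaggDggD ⇒ ggagggDgggD   [D → g D g]
ggagggDgggD ⇒ ggaggglgggD   [D → l]
ggaggglgggD ⇒ ggaggglgggl   [D → l]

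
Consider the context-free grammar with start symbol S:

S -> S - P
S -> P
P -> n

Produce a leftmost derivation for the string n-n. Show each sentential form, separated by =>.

S => S-P => P-P => n-P => n-n

S => S-P   [S -> S - P]
S-P => P-P   [S -> P]
P-P => n-P   [P -> n]
n-P => n-n   [P -> n]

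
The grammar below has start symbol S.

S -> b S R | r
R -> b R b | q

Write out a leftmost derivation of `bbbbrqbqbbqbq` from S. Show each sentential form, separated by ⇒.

S ⇒ bSR   [S -> b S R]
bSR ⇒ bbSRR   [S -> b S R]
bbSRR ⇒ bbbSRRR   [S -> b S R]
bbbSRRR ⇒ bbbbSRRRR   [S -> b S R]
bbbbSRRRR ⇒ bbbbrRRRR   [S -> r]
bbbbrRRRR ⇒ bbbbrqRRR   [R -> q]
bbbbrqRRR ⇒ bbbbrqbRbRR   [R -> b R b]
bbbbrqbRbRR ⇒ bbbbrqbqbRR   [R -> q]
bbbbrqbqbRR ⇒ bbbbrqbqbbRbR   [R -> b R b]
bbbbrqbqbbRbR ⇒ bbbbrqbqbbqbR   [R -> q]
bbbbrqbqbbqbR ⇒ bbbbrqbqbbqbq   [R -> q]

S ⇒ bSR ⇒ bbSRR ⇒ bbbSRRR ⇒ bbbbSRRRR ⇒ bbbbrRRRR ⇒ bbbbrqRRR ⇒ bbbbrqbRbRR ⇒ bbbbrqbqbRR ⇒ bbbbrqbqbbRbR ⇒ bbbbrqbqbbqbR ⇒ bbbbrqbqbbqbq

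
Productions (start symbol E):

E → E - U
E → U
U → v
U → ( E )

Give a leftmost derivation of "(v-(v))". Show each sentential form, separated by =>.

E => U => (E) => (E-U) => (U-U) => (v-U) => (v-(E)) => (v-(U)) => (v-(v))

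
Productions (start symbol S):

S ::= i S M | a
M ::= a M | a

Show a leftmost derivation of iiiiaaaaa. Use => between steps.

S => iSM   [S ::= i S M]
iSM => iiSMM   [S ::= i S M]
iiSMM => iiiSMMM   [S ::= i S M]
iiiSMMM => iiiiSMMMM   [S ::= i S M]
iiiiSMMMM => iiiiaMMMM   [S ::= a]
iiiiaMMMM => iiiiaaMMM   [M ::= a]
iiiiaaMMM => iiiiaaaMM   [M ::= a]
iiiiaaaMM => iiiiaaaaM   [M ::= a]
iiiiaaaaM => iiiiaaaaa   [M ::= a]

S=>iSM=>iiSMM=>iiiSMMM=>iiiiSMMMM=>iiiiaMMMM=>iiiiaaMMM=>iiiiaaaMM=>iiiiaaaaM=>iiiiaaaaa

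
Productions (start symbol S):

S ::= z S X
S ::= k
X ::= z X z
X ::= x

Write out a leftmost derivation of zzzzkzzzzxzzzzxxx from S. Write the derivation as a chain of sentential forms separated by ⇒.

S ⇒ zSX ⇒ zzSXX ⇒ zzzSXXX ⇒ zzzzSXXXX ⇒ zzzzkXXXX ⇒ zzzzkzXzXXX ⇒ zzzzkzzXzzXXX ⇒ zzzzkzzzXzzzXXX ⇒ zzzzkzzzzXzzzzXXX ⇒ zzzzkzzzzxzzzzXXX ⇒ zzzzkzzzzxzzzzxXX ⇒ zzzzkzzzzxzzzzxxX ⇒ zzzzkzzzzxzzzzxxx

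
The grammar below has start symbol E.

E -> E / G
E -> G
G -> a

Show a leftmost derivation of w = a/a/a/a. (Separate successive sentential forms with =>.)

E => E/G   [E -> E / G]
E/G => E/G/G   [E -> E / G]
E/G/G => E/G/G/G   [E -> E / G]
E/G/G/G => G/G/G/G   [E -> G]
G/G/G/G => a/G/G/G   [G -> a]
a/G/G/G => a/a/G/G   [G -> a]
a/a/G/G => a/a/a/G   [G -> a]
a/a/a/G => a/a/a/a   [G -> a]

E => E/G => E/G/G => E/G/G/G => G/G/G/G => a/G/G/G => a/a/G/G => a/a/a/G => a/a/a/a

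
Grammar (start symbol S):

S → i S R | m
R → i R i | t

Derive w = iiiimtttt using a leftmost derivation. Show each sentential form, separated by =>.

S => iSR => iiSRR => iiiSRRR => iiiiSRRRR => iiiimRRRR => iiiimtRRR => iiiimttRR => iiiimtttR => iiiimtttt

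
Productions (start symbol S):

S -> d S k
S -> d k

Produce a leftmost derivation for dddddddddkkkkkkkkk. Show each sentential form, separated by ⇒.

S⇒dSk⇒ddSkk⇒dddSkkk⇒ddddSkkkk⇒dddddSkkkkk⇒ddddddSkkkkkk⇒dddddddSkkkkkkk⇒ddddddddSkkkkkkkk⇒dddddddddkkkkkkkkk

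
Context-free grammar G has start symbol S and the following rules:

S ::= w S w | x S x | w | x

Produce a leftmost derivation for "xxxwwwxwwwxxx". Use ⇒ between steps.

S ⇒ xSx   [S ::= x S x]
xSx ⇒ xxSxx   [S ::= x S x]
xxSxx ⇒ xxxSxxx   [S ::= x S x]
xxxSxxx ⇒ xxxwSwxxx   [S ::= w S w]
xxxwSwxxx ⇒ xxxwwSwwxxx   [S ::= w S w]
xxxwwSwwxxx ⇒ xxxwwwSwwwxxx   [S ::= w S w]
xxxwwwSwwwxxx ⇒ xxxwwwxwwwxxx   [S ::= x]

S ⇒ xSx ⇒ xxSxx ⇒ xxxSxxx ⇒ xxxwSwxxx ⇒ xxxwwSwwxxx ⇒ xxxwwwSwwwxxx ⇒ xxxwwwxwwwxxx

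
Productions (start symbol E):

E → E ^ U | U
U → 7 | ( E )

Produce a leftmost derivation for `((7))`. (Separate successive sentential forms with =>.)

E => U => (E) => (U) => ((E)) => ((U)) => ((7))

E => U   [E → U]
U => (E)   [U → ( E )]
(E) => (U)   [E → U]
(U) => ((E))   [U → ( E )]
((E)) => ((U))   [E → U]
((U)) => ((7))   [U → 7]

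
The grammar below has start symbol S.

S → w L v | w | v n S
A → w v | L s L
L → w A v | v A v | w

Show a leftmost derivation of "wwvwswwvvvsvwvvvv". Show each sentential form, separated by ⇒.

S⇒wLv⇒wwAvv⇒wwLsLvv⇒wwvAvsLvv⇒wwvLsLvsLvv⇒wwvwsLvsLvv⇒wwvwswAvvsLvv⇒wwvwswwvvvsLvv⇒wwvwswwvvvsvAvvv⇒wwvwswwvvvsvwvvvv

S ⇒ wLv   [S → w L v]
wLv ⇒ wwAvv   [L → w A v]
wwAvv ⇒ wwLsLvv   [A → L s L]
wwLsLvv ⇒ wwvAvsLvv   [L → v A v]
wwvAvsLvv ⇒ wwvLsLvsLvv   [A → L s L]
wwvLsLvsLvv ⇒ wwvwsLvsLvv   [L → w]
wwvwsLvsLvv ⇒ wwvwswAvvsLvv   [L → w A v]
wwvwswAvvsLvv ⇒ wwvwswwvvvsLvv   [A → w v]
wwvwswwvvvsLvv ⇒ wwvwswwvvvsvAvvv   [L → v A v]
wwvwswwvvvsvAvvv ⇒ wwvwswwvvvsvwvvvv   [A → w v]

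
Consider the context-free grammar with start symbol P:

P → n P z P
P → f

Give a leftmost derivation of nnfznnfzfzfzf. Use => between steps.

P=>nPzP=>nnPzPzP=>nnfzPzP=>nnfznPzPzP=>nnfznnPzPzPzP=>nnfznnfzPzPzP=>nnfznnfzfzPzP=>nnfznnfzfzfzP=>nnfznnfzfzfzf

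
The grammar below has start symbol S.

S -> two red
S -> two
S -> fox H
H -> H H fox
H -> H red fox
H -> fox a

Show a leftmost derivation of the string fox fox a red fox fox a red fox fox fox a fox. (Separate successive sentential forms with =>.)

S => fox H => fox H H fox => fox H H fox H fox => fox H red fox H fox H fox => fox fox a red fox H fox H fox => fox fox a red fox H red fox fox H fox => fox fox a red fox fox a red fox fox H fox => fox fox a red fox fox a red fox fox fox a fox

S => fox H   [S -> fox H]
fox H => fox H H fox   [H -> H H fox]
fox H H fox => fox H H fox H fox   [H -> H H fox]
fox H H fox H fox => fox H red fox H fox H fox   [H -> H red fox]
fox H red fox H fox H fox => fox fox a red fox H fox H fox   [H -> fox a]
fox fox a red fox H fox H fox => fox fox a red fox H red fox fox H fox   [H -> H red fox]
fox fox a red fox H red fox fox H fox => fox fox a red fox fox a red fox fox H fox   [H -> fox a]
fox fox a red fox fox a red fox fox H fox => fox fox a red fox fox a red fox fox fox a fox   [H -> fox a]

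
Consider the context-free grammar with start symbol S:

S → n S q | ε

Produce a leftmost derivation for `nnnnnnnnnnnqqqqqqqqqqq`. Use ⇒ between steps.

S ⇒ nSq ⇒ nnSqq ⇒ nnnSqqq ⇒ nnnnSqqqq ⇒ nnnnnSqqqqq ⇒ nnnnnnSqqqqqq ⇒ nnnnnnnSqqqqqqq ⇒ nnnnnnnnSqqqqqqqq ⇒ nnnnnnnnnSqqqqqqqqq ⇒ nnnnnnnnnnSqqqqqqqqqq ⇒ nnnnnnnnnnnSqqqqqqqqqqq ⇒ nnnnnnnnnnnqqqqqqqqqqq

S ⇒ nSq   [S → n S q]
nSq ⇒ nnSqq   [S → n S q]
nnSqq ⇒ nnnSqqq   [S → n S q]
nnnSqqq ⇒ nnnnSqqqq   [S → n S q]
nnnnSqqqq ⇒ nnnnnSqqqqq   [S → n S q]
nnnnnSqqqqq ⇒ nnnnnnSqqqqqq   [S → n S q]
nnnnnnSqqqqqq ⇒ nnnnnnnSqqqqqqq   [S → n S q]
nnnnnnnSqqqqqqq ⇒ nnnnnnnnSqqqqqqqq   [S → n S q]
nnnnnnnnSqqqqqqqq ⇒ nnnnnnnnnSqqqqqqqqq   [S → n S q]
nnnnnnnnnSqqqqqqqqq ⇒ nnnnnnnnnnSqqqqqqqqqq   [S → n S q]
nnnnnnnnnnSqqqqqqqqqq ⇒ nnnnnnnnnnnSqqqqqqqqqqq   [S → n S q]
nnnnnnnnnnnSqqqqqqqqqqq ⇒ nnnnnnnnnnnqqqqqqqqqqq   [S → ε]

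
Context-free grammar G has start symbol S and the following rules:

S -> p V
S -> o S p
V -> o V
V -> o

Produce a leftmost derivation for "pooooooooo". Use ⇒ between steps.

S⇒pV⇒poV⇒pooV⇒poooV⇒pooooV⇒poooooV⇒pooooooV⇒poooooooV⇒pooooooooV⇒pooooooooo

S ⇒ pV   [S -> p V]
pV ⇒ poV   [V -> o V]
poV ⇒ pooV   [V -> o V]
pooV ⇒ poooV   [V -> o V]
poooV ⇒ pooooV   [V -> o V]
pooooV ⇒ poooooV   [V -> o V]
poooooV ⇒ pooooooV   [V -> o V]
pooooooV ⇒ poooooooV   [V -> o V]
poooooooV ⇒ pooooooooV   [V -> o V]
pooooooooV ⇒ pooooooooo   [V -> o]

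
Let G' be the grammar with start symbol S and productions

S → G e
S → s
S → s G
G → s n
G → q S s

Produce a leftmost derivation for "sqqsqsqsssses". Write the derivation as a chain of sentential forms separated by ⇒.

S⇒sG⇒sqSs⇒sqGes⇒sqqSses⇒sqqsGses⇒sqqsqSsses⇒sqqsqsGsses⇒sqqsqsqSssses⇒sqqsqsqsssses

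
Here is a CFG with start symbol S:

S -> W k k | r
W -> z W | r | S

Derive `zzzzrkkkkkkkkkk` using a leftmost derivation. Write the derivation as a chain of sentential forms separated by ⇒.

S⇒Wkk⇒Skk⇒Wkkkk⇒Skkkk⇒Wkkkkkk⇒zWkkkkkk⇒zzWkkkkkk⇒zzzWkkkkkk⇒zzzzWkkkkkk⇒zzzzSkkkkkk⇒zzzzWkkkkkkkk⇒zzzzSkkkkkkkk⇒zzzzWkkkkkkkkkk⇒zzzzrkkkkkkkkkk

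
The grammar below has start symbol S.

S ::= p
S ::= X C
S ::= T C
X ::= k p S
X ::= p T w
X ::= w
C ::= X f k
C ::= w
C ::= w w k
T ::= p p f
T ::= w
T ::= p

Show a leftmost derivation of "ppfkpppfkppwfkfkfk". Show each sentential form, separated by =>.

S => TC => ppfC => ppfXfk => ppfkpSfk => ppfkpTCfk => ppfkpppfCfk => ppfkpppfXfkfk => ppfkpppfkpSfkfk => ppfkpppfkpTCfkfk => ppfkpppfkppCfkfk => ppfkpppfkppXfkfkfk => ppfkpppfkppwfkfkfk

S => TC   [S ::= T C]
TC => ppfC   [T ::= p p f]
ppfC => ppfXfk   [C ::= X f k]
ppfXfk => ppfkpSfk   [X ::= k p S]
ppfkpSfk => ppfkpTCfk   [S ::= T C]
ppfkpTCfk => ppfkpppfCfk   [T ::= p p f]
ppfkpppfCfk => ppfkpppfXfkfk   [C ::= X f k]
ppfkpppfXfkfk => ppfkpppfkpSfkfk   [X ::= k p S]
ppfkpppfkpSfkfk => ppfkpppfkpTCfkfk   [S ::= T C]
ppfkpppfkpTCfkfk => ppfkpppfkppCfkfk   [T ::= p]
ppfkpppfkppCfkfk => ppfkpppfkppXfkfkfk   [C ::= X f k]
ppfkpppfkppXfkfkfk => ppfkpppfkppwfkfkfk   [X ::= w]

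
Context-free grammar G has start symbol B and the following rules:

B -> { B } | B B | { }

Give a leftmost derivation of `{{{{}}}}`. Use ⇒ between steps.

B ⇒ {B} ⇒ {{B}} ⇒ {{{B}}} ⇒ {{{{}}}}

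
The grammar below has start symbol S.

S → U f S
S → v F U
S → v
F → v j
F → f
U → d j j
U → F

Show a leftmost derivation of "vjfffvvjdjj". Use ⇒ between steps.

S ⇒ UfS   [S → U f S]
UfS ⇒ FfS   [U → F]
FfS ⇒ vjfS   [F → v j]
vjfS ⇒ vjfUfS   [S → U f S]
vjfUfS ⇒ vjfFfS   [U → F]
vjfFfS ⇒ vjfffS   [F → f]
vjfffS ⇒ vjfffvFU   [S → v F U]
vjfffvFU ⇒ vjfffvvjU   [F → v j]
vjfffvvjU ⇒ vjfffvvjdjj   [U → d j j]

S ⇒ UfS ⇒ FfS ⇒ vjfS ⇒ vjfUfS ⇒ vjfFfS ⇒ vjfffS ⇒ vjfffvFU ⇒ vjfffvvjU ⇒ vjfffvvjdjj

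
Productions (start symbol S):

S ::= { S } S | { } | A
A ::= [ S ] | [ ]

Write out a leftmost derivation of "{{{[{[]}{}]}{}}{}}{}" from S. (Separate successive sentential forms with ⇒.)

S ⇒ {S}S   [S ::= { S } S]
{S}S ⇒ {{S}S}S   [S ::= { S } S]
{{S}S}S ⇒ {{{S}S}S}S   [S ::= { S } S]
{{{S}S}S}S ⇒ {{{A}S}S}S   [S ::= A]
{{{A}S}S}S ⇒ {{{[S]}S}S}S   [A ::= [ S ]]
{{{[S]}S}S}S ⇒ {{{[{S}S]}S}S}S   [S ::= { S } S]
{{{[{S}S]}S}S}S ⇒ {{{[{A}S]}S}S}S   [S ::= A]
{{{[{A}S]}S}S}S ⇒ {{{[{[]}S]}S}S}S   [A ::= [ ]]
{{{[{[]}S]}S}S}S ⇒ {{{[{[]}{}]}S}S}S   [S ::= { }]
{{{[{[]}{}]}S}S}S ⇒ {{{[{[]}{}]}{}}S}S   [S ::= { }]
{{{[{[]}{}]}{}}S}S ⇒ {{{[{[]}{}]}{}}{}}S   [S ::= { }]
{{{[{[]}{}]}{}}{}}S ⇒ {{{[{[]}{}]}{}}{}}{}   [S ::= { }]

S ⇒ {S}S ⇒ {{S}S}S ⇒ {{{S}S}S}S ⇒ {{{A}S}S}S ⇒ {{{[S]}S}S}S ⇒ {{{[{S}S]}S}S}S ⇒ {{{[{A}S]}S}S}S ⇒ {{{[{[]}S]}S}S}S ⇒ {{{[{[]}{}]}S}S}S ⇒ {{{[{[]}{}]}{}}S}S ⇒ {{{[{[]}{}]}{}}{}}S ⇒ {{{[{[]}{}]}{}}{}}{}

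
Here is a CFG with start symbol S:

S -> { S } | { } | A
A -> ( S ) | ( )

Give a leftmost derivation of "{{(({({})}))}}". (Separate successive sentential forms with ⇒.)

S ⇒ {S} ⇒ {{S}} ⇒ {{A}} ⇒ {{(S)}} ⇒ {{(A)}} ⇒ {{((S))}} ⇒ {{(({S}))}} ⇒ {{(({A}))}} ⇒ {{(({(S)}))}} ⇒ {{(({({})}))}}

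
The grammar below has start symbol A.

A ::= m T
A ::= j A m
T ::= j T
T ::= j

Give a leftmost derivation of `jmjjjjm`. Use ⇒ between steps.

A ⇒ jAm ⇒ jmTm ⇒ jmjTm ⇒ jmjjTm ⇒ jmjjjTm ⇒ jmjjjjm

A ⇒ jAm   [A ::= j A m]
jAm ⇒ jmTm   [A ::= m T]
jmTm ⇒ jmjTm   [T ::= j T]
jmjTm ⇒ jmjjTm   [T ::= j T]
jmjjTm ⇒ jmjjjTm   [T ::= j T]
jmjjjTm ⇒ jmjjjjm   [T ::= j]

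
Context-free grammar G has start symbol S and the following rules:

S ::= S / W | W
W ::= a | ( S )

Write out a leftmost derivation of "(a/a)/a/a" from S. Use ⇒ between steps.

S⇒S/W⇒S/W/W⇒W/W/W⇒(S)/W/W⇒(S/W)/W/W⇒(W/W)/W/W⇒(a/W)/W/W⇒(a/a)/W/W⇒(a/a)/a/W⇒(a/a)/a/a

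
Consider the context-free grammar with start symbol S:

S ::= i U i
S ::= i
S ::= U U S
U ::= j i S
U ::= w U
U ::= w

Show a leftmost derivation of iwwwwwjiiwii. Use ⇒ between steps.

S ⇒ iUi ⇒ iwUi ⇒ iwwUi ⇒ iwwwUi ⇒ iwwwwUi ⇒ iwwwwwUi ⇒ iwwwwwjiSi ⇒ iwwwwwjiiUii ⇒ iwwwwwjiiwii

S ⇒ iUi   [S ::= i U i]
iUi ⇒ iwUi   [U ::= w U]
iwUi ⇒ iwwUi   [U ::= w U]
iwwUi ⇒ iwwwUi   [U ::= w U]
iwwwUi ⇒ iwwwwUi   [U ::= w U]
iwwwwUi ⇒ iwwwwwUi   [U ::= w U]
iwwwwwUi ⇒ iwwwwwjiSi   [U ::= j i S]
iwwwwwjiSi ⇒ iwwwwwjiiUii   [S ::= i U i]
iwwwwwjiiUii ⇒ iwwwwwjiiwii   [U ::= w]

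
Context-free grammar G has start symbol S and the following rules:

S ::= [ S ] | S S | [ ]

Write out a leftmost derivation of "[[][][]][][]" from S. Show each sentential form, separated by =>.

S => SS   [S ::= S S]
SS => SSS   [S ::= S S]
SSS => [S]SS   [S ::= [ S ]]
[S]SS => [SS]SS   [S ::= S S]
[SS]SS => [SSS]SS   [S ::= S S]
[SSS]SS => [[]SS]SS   [S ::= [ ]]
[[]SS]SS => [[][]S]SS   [S ::= [ ]]
[[][]S]SS => [[][][]]SS   [S ::= [ ]]
[[][][]]SS => [[][][]][]S   [S ::= [ ]]
[[][][]][]S => [[][][]][][]   [S ::= [ ]]

S => SS => SSS => [S]SS => [SS]SS => [SSS]SS => [[]SS]SS => [[][]S]SS => [[][][]]SS => [[][][]][]S => [[][][]][][]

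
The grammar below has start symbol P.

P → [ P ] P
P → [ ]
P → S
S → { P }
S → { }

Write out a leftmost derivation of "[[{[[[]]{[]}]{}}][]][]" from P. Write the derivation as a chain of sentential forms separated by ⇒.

P ⇒ [P]P ⇒ [[P]P]P ⇒ [[S]P]P ⇒ [[{P}]P]P ⇒ [[{[P]P}]P]P ⇒ [[{[[P]P]P}]P]P ⇒ [[{[[[]]P]P}]P]P ⇒ [[{[[[]]S]P}]P]P ⇒ [[{[[[]]{P}]P}]P]P ⇒ [[{[[[]]{[]}]P}]P]P ⇒ [[{[[[]]{[]}]S}]P]P ⇒ [[{[[[]]{[]}]{}}]P]P ⇒ [[{[[[]]{[]}]{}}][]]P ⇒ [[{[[[]]{[]}]{}}][]][]

P ⇒ [P]P   [P → [ P ] P]
[P]P ⇒ [[P]P]P   [P → [ P ] P]
[[P]P]P ⇒ [[S]P]P   [P → S]
[[S]P]P ⇒ [[{P}]P]P   [S → { P }]
[[{P}]P]P ⇒ [[{[P]P}]P]P   [P → [ P ] P]
[[{[P]P}]P]P ⇒ [[{[[P]P]P}]P]P   [P → [ P ] P]
[[{[[P]P]P}]P]P ⇒ [[{[[[]]P]P}]P]P   [P → [ ]]
[[{[[[]]P]P}]P]P ⇒ [[{[[[]]S]P}]P]P   [P → S]
[[{[[[]]S]P}]P]P ⇒ [[{[[[]]{P}]P}]P]P   [S → { P }]
[[{[[[]]{P}]P}]P]P ⇒ [[{[[[]]{[]}]P}]P]P   [P → [ ]]
[[{[[[]]{[]}]P}]P]P ⇒ [[{[[[]]{[]}]S}]P]P   [P → S]
[[{[[[]]{[]}]S}]P]P ⇒ [[{[[[]]{[]}]{}}]P]P   [S → { }]
[[{[[[]]{[]}]{}}]P]P ⇒ [[{[[[]]{[]}]{}}][]]P   [P → [ ]]
[[{[[[]]{[]}]{}}][]]P ⇒ [[{[[[]]{[]}]{}}][]][]   [P → [ ]]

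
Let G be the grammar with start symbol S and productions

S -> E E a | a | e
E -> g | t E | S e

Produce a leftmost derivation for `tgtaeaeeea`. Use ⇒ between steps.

S ⇒ EEa   [S -> E E a]
EEa ⇒ SeEa   [E -> S e]
SeEa ⇒ EEaeEa   [S -> E E a]
EEaeEa ⇒ tEEaeEa   [E -> t E]
tEEaeEa ⇒ tgEaeEa   [E -> g]
tgEaeEa ⇒ tgtEaeEa   [E -> t E]
tgtEaeEa ⇒ tgtSeaeEa   [E -> S e]
tgtSeaeEa ⇒ tgtaeaeEa   [S -> a]
tgtaeaeEa ⇒ tgtaeaeSea   [E -> S e]
tgtaeaeSea ⇒ tgtaeaeeea   [S -> e]

S ⇒ EEa ⇒ SeEa ⇒ EEaeEa ⇒ tEEaeEa ⇒ tgEaeEa ⇒ tgtEaeEa ⇒ tgtSeaeEa ⇒ tgtaeaeEa ⇒ tgtaeaeSea ⇒ tgtaeaeeea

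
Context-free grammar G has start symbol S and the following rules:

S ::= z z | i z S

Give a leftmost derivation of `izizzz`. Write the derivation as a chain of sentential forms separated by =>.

S => izS   [S ::= i z S]
izS => izizS   [S ::= i z S]
izizS => izizzz   [S ::= z z]

S=>izS=>izizS=>izizzz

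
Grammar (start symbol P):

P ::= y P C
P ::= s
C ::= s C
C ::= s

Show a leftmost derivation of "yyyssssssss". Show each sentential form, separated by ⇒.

P⇒yPC⇒yyPCC⇒yyyPCCC⇒yyysCCC⇒yyyssCCC⇒yyysssCC⇒yyyssssC⇒yyysssssC⇒yyyssssssC⇒yyysssssssC⇒yyyssssssss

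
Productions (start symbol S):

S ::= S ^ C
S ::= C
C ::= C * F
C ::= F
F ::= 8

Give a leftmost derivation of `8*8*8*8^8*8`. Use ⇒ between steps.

S ⇒ S^C ⇒ C^C ⇒ C*F^C ⇒ C*F*F^C ⇒ C*F*F*F^C ⇒ F*F*F*F^C ⇒ 8*F*F*F^C ⇒ 8*8*F*F^C ⇒ 8*8*8*F^C ⇒ 8*8*8*8^C ⇒ 8*8*8*8^C*F ⇒ 8*8*8*8^F*F ⇒ 8*8*8*8^8*F ⇒ 8*8*8*8^8*8

S ⇒ S^C   [S ::= S ^ C]
S^C ⇒ C^C   [S ::= C]
C^C ⇒ C*F^C   [C ::= C * F]
C*F^C ⇒ C*F*F^C   [C ::= C * F]
C*F*F^C ⇒ C*F*F*F^C   [C ::= C * F]
C*F*F*F^C ⇒ F*F*F*F^C   [C ::= F]
F*F*F*F^C ⇒ 8*F*F*F^C   [F ::= 8]
8*F*F*F^C ⇒ 8*8*F*F^C   [F ::= 8]
8*8*F*F^C ⇒ 8*8*8*F^C   [F ::= 8]
8*8*8*F^C ⇒ 8*8*8*8^C   [F ::= 8]
8*8*8*8^C ⇒ 8*8*8*8^C*F   [C ::= C * F]
8*8*8*8^C*F ⇒ 8*8*8*8^F*F   [C ::= F]
8*8*8*8^F*F ⇒ 8*8*8*8^8*F   [F ::= 8]
8*8*8*8^8*F ⇒ 8*8*8*8^8*8   [F ::= 8]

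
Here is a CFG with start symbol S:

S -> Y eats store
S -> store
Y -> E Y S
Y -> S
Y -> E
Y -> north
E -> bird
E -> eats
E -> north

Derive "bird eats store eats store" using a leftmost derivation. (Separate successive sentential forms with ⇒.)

S ⇒ Y eats store   [S -> Y eats store]
Y eats store ⇒ S eats store   [Y -> S]
S eats store ⇒ Y eats store eats store   [S -> Y eats store]
Y eats store eats store ⇒ E eats store eats store   [Y -> E]
E eats store eats store ⇒ bird eats store eats store   [E -> bird]

S ⇒ Y eats store ⇒ S eats store ⇒ Y eats store eats store ⇒ E eats store eats store ⇒ bird eats store eats store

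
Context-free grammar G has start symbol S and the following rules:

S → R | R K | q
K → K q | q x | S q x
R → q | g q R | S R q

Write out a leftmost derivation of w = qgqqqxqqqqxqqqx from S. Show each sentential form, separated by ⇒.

S ⇒ RK ⇒ SRqK ⇒ RKRqK ⇒ SRqKRqK ⇒ qRqKRqK ⇒ qSRqqKRqK ⇒ qRKRqqKRqK ⇒ qgqRKRqqKRqK ⇒ qgqqKRqqKRqK ⇒ qgqqqxRqqKRqK ⇒ qgqqqxqqqKRqK ⇒ qgqqqxqqqqxRqK ⇒ qgqqqxqqqqxqqK ⇒ qgqqqxqqqqxqqqx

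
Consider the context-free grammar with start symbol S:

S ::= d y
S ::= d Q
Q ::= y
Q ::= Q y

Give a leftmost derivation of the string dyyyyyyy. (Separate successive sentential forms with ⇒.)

S ⇒ dQ ⇒ dQy ⇒ dQyy ⇒ dQyyy ⇒ dQyyyy ⇒ dQyyyyy ⇒ dQyyyyyy ⇒ dyyyyyyy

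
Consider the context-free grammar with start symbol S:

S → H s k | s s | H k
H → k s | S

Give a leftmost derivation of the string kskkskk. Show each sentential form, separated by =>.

S => Hk   [S → H k]
Hk => Sk   [H → S]
Sk => Hskk   [S → H s k]
Hskk => Sskk   [H → S]
Sskk => Hkskk   [S → H k]
Hkskk => Skskk   [H → S]
Skskk => Hkkskk   [S → H k]
Hkkskk => kskkskk   [H → k s]

S => Hk => Sk => Hskk => Sskk => Hkskk => Skskk => Hkkskk => kskkskk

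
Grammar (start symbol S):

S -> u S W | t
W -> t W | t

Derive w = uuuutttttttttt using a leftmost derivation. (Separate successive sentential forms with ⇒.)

S ⇒ uSW   [S -> u S W]
uSW ⇒ uuSWW   [S -> u S W]
uuSWW ⇒ uuuSWWW   [S -> u S W]
uuuSWWW ⇒ uuuuSWWWW   [S -> u S W]
uuuuSWWWW ⇒ uuuutWWWW   [S -> t]
uuuutWWWW ⇒ uuuuttWWWW   [W -> t W]
uuuuttWWWW ⇒ uuuutttWWWW   [W -> t W]
uuuutttWWWW ⇒ uuuuttttWWWW   [W -> t W]
uuuuttttWWWW ⇒ uuuutttttWWWW   [W -> t W]
uuuutttttWWWW ⇒ uuuuttttttWWW   [W -> t]
uuuuttttttWWW ⇒ uuuutttttttWW   [W -> t]
uuuutttttttWW ⇒ uuuuttttttttWW   [W -> t W]
uuuuttttttttWW ⇒ uuuutttttttttW   [W -> t]
uuuutttttttttW ⇒ uuuutttttttttt   [W -> t]

S ⇒ uSW ⇒ uuSWW ⇒ uuuSWWW ⇒ uuuuSWWWW ⇒ uuuutWWWW ⇒ uuuuttWWWW ⇒ uuuutttWWWW ⇒ uuuuttttWWWW ⇒ uuuutttttWWWW ⇒ uuuuttttttWWW ⇒ uuuutttttttWW ⇒ uuuuttttttttWW ⇒ uuuutttttttttW ⇒ uuuutttttttttt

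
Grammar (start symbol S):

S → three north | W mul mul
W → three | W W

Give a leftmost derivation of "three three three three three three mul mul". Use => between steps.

S => W mul mul => W W mul mul => W W W mul mul => W W W W mul mul => W W W W W mul mul => W W W W W W mul mul => three W W W W W mul mul => three three W W W W mul mul => three three three W W W mul mul => three three three three W W mul mul => three three three three three W mul mul => three three three three three three mul mul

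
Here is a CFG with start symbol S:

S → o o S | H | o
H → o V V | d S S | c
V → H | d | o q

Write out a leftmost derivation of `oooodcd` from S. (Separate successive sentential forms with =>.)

S => ooS => ooH => oooVV => oooHV => ooooVVV => oooodVV => oooodHV => oooodcV => oooodcd

S => ooS   [S → o o S]
ooS => ooH   [S → H]
ooH => oooVV   [H → o V V]
oooVV => oooHV   [V → H]
oooHV => ooooVVV   [H → o V V]
ooooVVV => oooodVV   [V → d]
oooodVV => oooodHV   [V → H]
oooodHV => oooodcV   [H → c]
oooodcV => oooodcd   [V → d]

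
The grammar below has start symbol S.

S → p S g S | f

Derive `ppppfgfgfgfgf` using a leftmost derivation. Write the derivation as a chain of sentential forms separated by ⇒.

S ⇒ pSgS   [S → p S g S]
pSgS ⇒ ppSgSgS   [S → p S g S]
ppSgSgS ⇒ pppSgSgSgS   [S → p S g S]
pppSgSgSgS ⇒ ppppSgSgSgSgS   [S → p S g S]
ppppSgSgSgSgS ⇒ ppppfgSgSgSgS   [S → f]
ppppfgSgSgSgS ⇒ ppppfgfgSgSgS   [S → f]
ppppfgfgSgSgS ⇒ ppppfgfgfgSgS   [S → f]
ppppfgfgfgSgS ⇒ ppppfgfgfgfgS   [S → f]
ppppfgfgfgfgS ⇒ ppppfgfgfgfgf   [S → f]

S⇒pSgS⇒ppSgSgS⇒pppSgSgSgS⇒ppppSgSgSgSgS⇒ppppfgSgSgSgS⇒ppppfgfgSgSgS⇒ppppfgfgfgSgS⇒ppppfgfgfgfgS⇒ppppfgfgfgfgf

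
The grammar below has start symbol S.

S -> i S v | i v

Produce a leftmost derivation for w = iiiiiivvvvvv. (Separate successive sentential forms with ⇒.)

S ⇒ iSv ⇒ iiSvv ⇒ iiiSvvv ⇒ iiiiSvvvv ⇒ iiiiiSvvvvv ⇒ iiiiiivvvvvv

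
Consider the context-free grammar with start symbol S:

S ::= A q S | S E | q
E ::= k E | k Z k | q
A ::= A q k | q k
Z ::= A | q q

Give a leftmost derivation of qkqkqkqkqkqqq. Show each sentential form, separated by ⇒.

S ⇒ AqS ⇒ AqkqS ⇒ AqkqkqS ⇒ AqkqkqkqS ⇒ AqkqkqkqkqS ⇒ qkqkqkqkqkqS ⇒ qkqkqkqkqkqSE ⇒ qkqkqkqkqkqqE ⇒ qkqkqkqkqkqqq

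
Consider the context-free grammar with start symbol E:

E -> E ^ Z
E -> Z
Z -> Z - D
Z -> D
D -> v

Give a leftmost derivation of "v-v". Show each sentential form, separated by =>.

E=>Z=>Z-D=>D-D=>v-D=>v-v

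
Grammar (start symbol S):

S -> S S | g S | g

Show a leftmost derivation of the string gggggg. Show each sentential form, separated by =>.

S=>SS=>gS=>gSS=>gSSS=>ggSSS=>gggSSS=>ggggSS=>gggggS=>gggggg

S => SS   [S -> S S]
SS => gS   [S -> g]
gS => gSS   [S -> S S]
gSS => gSSS   [S -> S S]
gSSS => ggSSS   [S -> g S]
ggSSS => gggSSS   [S -> g S]
gggSSS => ggggSS   [S -> g]
ggggSS => gggggS   [S -> g]
gggggS => gggggg   [S -> g]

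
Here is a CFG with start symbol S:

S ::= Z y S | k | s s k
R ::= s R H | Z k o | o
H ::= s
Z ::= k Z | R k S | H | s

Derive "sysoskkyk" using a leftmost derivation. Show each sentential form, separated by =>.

S => ZyS   [S ::= Z y S]
ZyS => HyS   [Z ::= H]
HyS => syS   [H ::= s]
syS => syZyS   [S ::= Z y S]
syZyS => syRkSyS   [Z ::= R k S]
syRkSyS => sysRHkSyS   [R ::= s R H]
sysRHkSyS => sysoHkSyS   [R ::= o]
sysoHkSyS => sysoskSyS   [H ::= s]
sysoskSyS => sysoskkyS   [S ::= k]
sysoskkyS => sysoskkyk   [S ::= k]

S=>ZyS=>HyS=>syS=>syZyS=>syRkSyS=>sysRHkSyS=>sysoHkSyS=>sysoskSyS=>sysoskkyS=>sysoskkyk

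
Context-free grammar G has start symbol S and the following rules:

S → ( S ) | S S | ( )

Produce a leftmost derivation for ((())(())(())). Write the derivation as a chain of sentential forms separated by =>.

S => (S)   [S → ( S )]
(S) => (SS)   [S → S S]
(SS) => (SSS)   [S → S S]
(SSS) => ((S)SS)   [S → ( S )]
((S)SS) => ((())SS)   [S → ( )]
((())SS) => ((())(S)S)   [S → ( S )]
((())(S)S) => ((())(())S)   [S → ( )]
((())(())S) => ((())(())(S))   [S → ( S )]
((())(())(S)) => ((())(())(()))   [S → ( )]

S => (S) => (SS) => (SSS) => ((S)SS) => ((())SS) => ((())(S)S) => ((())(())S) => ((())(())(S)) => ((())(())(()))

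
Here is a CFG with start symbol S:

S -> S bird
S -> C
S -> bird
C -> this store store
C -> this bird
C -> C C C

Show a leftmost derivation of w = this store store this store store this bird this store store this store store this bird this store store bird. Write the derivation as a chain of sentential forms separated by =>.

S => S bird => C bird => C C C bird => C C C C C bird => C C C C C C C bird => this store store C C C C C C bird => this store store this store store C C C C C bird => this store store this store store this bird C C C C bird => this store store this store store this bird this store store C C C bird => this store store this store store this bird this store store this store store C C bird => this store store this store store this bird this store store this store store this bird C bird => this store store this store store this bird this store store this store store this bird this store store bird

S => S bird   [S -> S bird]
S bird => C bird   [S -> C]
C bird => C C C bird   [C -> C C C]
C C C bird => C C C C C bird   [C -> C C C]
C C C C C bird => C C C C C C C bird   [C -> C C C]
C C C C C C C bird => this store store C C C C C C bird   [C -> this store store]
this store store C C C C C C bird => this store store this store store C C C C C bird   [C -> this store store]
this store store this store store C C C C C bird => this store store this store store this bird C C C C bird   [C -> this bird]
this store store this store store this bird C C C C bird => this store store this store store this bird this store store C C C bird   [C -> this store store]
this store store this store store this bird this store store C C C bird => this store store this store store this bird this store store this store store C C bird   [C -> this store store]
this store store this store store this bird this store store this store store C C bird => this store store this store store this bird this store store this store store this bird C bird   [C -> this bird]
this store store this store store this bird this store store this store store this bird C bird => this store store this store store this bird this store store this store store this bird this store store bird   [C -> this store store]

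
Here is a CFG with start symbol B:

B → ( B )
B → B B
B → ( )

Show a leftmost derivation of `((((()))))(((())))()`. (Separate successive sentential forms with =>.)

B => BB => BBB => (B)BB => ((B))BB => (((B)))BB => ((((B))))BB => ((((()))))BB => ((((()))))(B)B => ((((()))))((B))B => ((((()))))(((B)))B => ((((()))))(((())))B => ((((()))))(((())))()

B => BB   [B → B B]
BB => BBB   [B → B B]
BBB => (B)BB   [B → ( B )]
(B)BB => ((B))BB   [B → ( B )]
((B))BB => (((B)))BB   [B → ( B )]
(((B)))BB => ((((B))))BB   [B → ( B )]
((((B))))BB => ((((()))))BB   [B → ( )]
((((()))))BB => ((((()))))(B)B   [B → ( B )]
((((()))))(B)B => ((((()))))((B))B   [B → ( B )]
((((()))))((B))B => ((((()))))(((B)))B   [B → ( B )]
((((()))))(((B)))B => ((((()))))(((())))B   [B → ( )]
((((()))))(((())))B => ((((()))))(((())))()   [B → ( )]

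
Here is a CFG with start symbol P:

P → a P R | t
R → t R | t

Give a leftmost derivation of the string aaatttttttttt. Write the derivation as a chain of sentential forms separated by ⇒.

P ⇒ aPR   [P → a P R]
aPR ⇒ aaPRR   [P → a P R]
aaPRR ⇒ aaaPRRR   [P → a P R]
aaaPRRR ⇒ aaatRRR   [P → t]
aaatRRR ⇒ aaattRRR   [R → t R]
aaattRRR ⇒ aaatttRRR   [R → t R]
aaatttRRR ⇒ aaattttRRR   [R → t R]
aaattttRRR ⇒ aaatttttRR   [R → t]
aaatttttRR ⇒ aaattttttRR   [R → t R]
aaattttttRR ⇒ aaatttttttR   [R → t]
aaatttttttR ⇒ aaattttttttR   [R → t R]
aaattttttttR ⇒ aaatttttttttR   [R → t R]
aaatttttttttR ⇒ aaatttttttttt   [R → t]

P ⇒ aPR ⇒ aaPRR ⇒ aaaPRRR ⇒ aaatRRR ⇒ aaattRRR ⇒ aaatttRRR ⇒ aaattttRRR ⇒ aaatttttRR ⇒ aaattttttRR ⇒ aaatttttttR ⇒ aaattttttttR ⇒ aaatttttttttR ⇒ aaatttttttttt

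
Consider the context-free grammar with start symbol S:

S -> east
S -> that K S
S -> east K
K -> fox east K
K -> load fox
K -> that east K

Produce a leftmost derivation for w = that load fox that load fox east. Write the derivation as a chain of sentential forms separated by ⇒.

S ⇒ that K S ⇒ that load fox S ⇒ that load fox that K S ⇒ that load fox that load fox S ⇒ that load fox that load fox east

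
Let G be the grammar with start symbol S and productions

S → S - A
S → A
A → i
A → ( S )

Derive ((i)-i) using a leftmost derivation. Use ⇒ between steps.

S⇒A⇒(S)⇒(S-A)⇒(A-A)⇒((S)-A)⇒((A)-A)⇒((i)-A)⇒((i)-i)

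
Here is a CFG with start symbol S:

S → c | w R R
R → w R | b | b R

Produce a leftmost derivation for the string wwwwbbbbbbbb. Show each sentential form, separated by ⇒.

S ⇒ wRR   [S → w R R]
wRR ⇒ wwRR   [R → w R]
wwRR ⇒ wwwRR   [R → w R]
wwwRR ⇒ wwwwRR   [R → w R]
wwwwRR ⇒ wwwwbRR   [R → b R]
wwwwbRR ⇒ wwwwbbR   [R → b]
wwwwbbR ⇒ wwwwbbbR   [R → b R]
wwwwbbbR ⇒ wwwwbbbbR   [R → b R]
wwwwbbbbR ⇒ wwwwbbbbbR   [R → b R]
wwwwbbbbbR ⇒ wwwwbbbbbbR   [R → b R]
wwwwbbbbbbR ⇒ wwwwbbbbbbbR   [R → b R]
wwwwbbbbbbbR ⇒ wwwwbbbbbbbb   [R → b]

S⇒wRR⇒wwRR⇒wwwRR⇒wwwwRR⇒wwwwbRR⇒wwwwbbR⇒wwwwbbbR⇒wwwwbbbbR⇒wwwwbbbbbR⇒wwwwbbbbbbR⇒wwwwbbbbbbbR⇒wwwwbbbbbbbb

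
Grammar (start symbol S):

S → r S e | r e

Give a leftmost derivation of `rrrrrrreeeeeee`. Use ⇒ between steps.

S ⇒ rSe ⇒ rrSee ⇒ rrrSeee ⇒ rrrrSeeee ⇒ rrrrrSeeeee ⇒ rrrrrrSeeeeee ⇒ rrrrrrreeeeeee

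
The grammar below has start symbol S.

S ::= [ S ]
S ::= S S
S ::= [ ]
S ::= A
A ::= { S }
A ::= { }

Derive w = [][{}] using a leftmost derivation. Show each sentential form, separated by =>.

S => SS   [S ::= S S]
SS => []S   [S ::= [ ]]
[]S => [][S]   [S ::= [ S ]]
[][S] => [][A]   [S ::= A]
[][A] => [][{}]   [A ::= { }]

S => SS => []S => [][S] => [][A] => [][{}]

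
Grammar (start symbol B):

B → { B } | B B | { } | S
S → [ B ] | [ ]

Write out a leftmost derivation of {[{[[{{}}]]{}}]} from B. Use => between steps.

B=>{B}=>{S}=>{[B]}=>{[{B}]}=>{[{BB}]}=>{[{SB}]}=>{[{[B]B}]}=>{[{[S]B}]}=>{[{[[B]]B}]}=>{[{[[{B}]]B}]}=>{[{[[{{}}]]B}]}=>{[{[[{{}}]]{}}]}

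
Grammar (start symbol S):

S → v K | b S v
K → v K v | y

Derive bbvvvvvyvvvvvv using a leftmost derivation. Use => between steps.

S=>bSv=>bbSvv=>bbvKvv=>bbvvKvvv=>bbvvvKvvvv=>bbvvvvKvvvvv=>bbvvvvvKvvvvvv=>bbvvvvvyvvvvvv

S => bSv   [S → b S v]
bSv => bbSvv   [S → b S v]
bbSvv => bbvKvv   [S → v K]
bbvKvv => bbvvKvvv   [K → v K v]
bbvvKvvv => bbvvvKvvvv   [K → v K v]
bbvvvKvvvv => bbvvvvKvvvvv   [K → v K v]
bbvvvvKvvvvv => bbvvvvvKvvvvvv   [K → v K v]
bbvvvvvKvvvvvv => bbvvvvvyvvvvvv   [K → y]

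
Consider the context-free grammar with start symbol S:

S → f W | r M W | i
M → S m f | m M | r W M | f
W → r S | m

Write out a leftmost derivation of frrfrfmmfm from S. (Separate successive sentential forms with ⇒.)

S ⇒ fW   [S → f W]
fW ⇒ frS   [W → r S]
frS ⇒ frrMW   [S → r M W]
frrMW ⇒ frrSmfW   [M → S m f]
frrSmfW ⇒ frrfWmfW   [S → f W]
frrfWmfW ⇒ frrfrSmfW   [W → r S]
frrfrSmfW ⇒ frrfrfWmfW   [S → f W]
frrfrfWmfW ⇒ frrfrfmmfW   [W → m]
frrfrfmmfW ⇒ frrfrfmmfm   [W → m]

S ⇒ fW ⇒ frS ⇒ frrMW ⇒ frrSmfW ⇒ frrfWmfW ⇒ frrfrSmfW ⇒ frrfrfWmfW ⇒ frrfrfmmfW ⇒ frrfrfmmfm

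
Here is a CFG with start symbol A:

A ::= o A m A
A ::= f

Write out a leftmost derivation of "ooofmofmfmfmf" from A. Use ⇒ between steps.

A ⇒ oAmA ⇒ ooAmAmA ⇒ oooAmAmAmA ⇒ ooofmAmAmA ⇒ ooofmoAmAmAmA ⇒ ooofmofmAmAmA ⇒ ooofmofmfmAmA ⇒ ooofmofmfmfmA ⇒ ooofmofmfmfmf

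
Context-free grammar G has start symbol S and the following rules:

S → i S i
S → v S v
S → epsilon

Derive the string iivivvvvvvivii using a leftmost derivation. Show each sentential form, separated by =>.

S=>iSi=>iiSii=>iivSvii=>iiviSivii=>iivivSvivii=>iivivvSvvivii=>iivivvvSvvvivii=>iivivvvvvvivii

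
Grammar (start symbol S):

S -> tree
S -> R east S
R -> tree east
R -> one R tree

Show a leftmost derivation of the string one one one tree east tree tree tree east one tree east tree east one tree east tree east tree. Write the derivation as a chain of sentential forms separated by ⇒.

S ⇒ R east S   [S -> R east S]
R east S ⇒ one R tree east S   [R -> one R tree]
one R tree east S ⇒ one one R tree tree east S   [R -> one R tree]
one one R tree tree east S ⇒ one one one R tree tree tree east S   [R -> one R tree]
one one one R tree tree tree east S ⇒ one one one tree east tree tree tree east S   [R -> tree east]
one one one tree east tree tree tree east S ⇒ one one one tree east tree tree tree east R east S   [S -> R east S]
one one one tree east tree tree tree east R east S ⇒ one one one tree east tree tree tree east one R tree east S   [R -> one R tree]
one one one tree east tree tree tree east one R tree east S ⇒ one one one tree east tree tree tree east one tree east tree east S   [R -> tree east]
one one one tree east tree tree tree east one tree east tree east S ⇒ one one one tree east tree tree tree east one tree east tree east R east S   [S -> R east S]
one one one tree east tree tree tree east one tree east tree east R east S ⇒ one one one tree east tree tree tree east one tree east tree east one R tree east S   [R -> one R tree]
one one one tree east tree tree tree east one tree east tree east one R tree east S ⇒ one one one tree east tree tree tree east one tree east tree east one tree east tree east S   [R -> tree east]
one one one tree east tree tree tree east one tree east tree east one tree east tree east S ⇒ one one one tree east tree tree tree east one tree east tree east one tree east tree east tree   [S -> tree]

S ⇒ R east S ⇒ one R tree east S ⇒ one one R tree tree east S ⇒ one one one R tree tree tree east S ⇒ one one one tree east tree tree tree east S ⇒ one one one tree east tree tree tree east R east S ⇒ one one one tree east tree tree tree east one R tree east S ⇒ one one one tree east tree tree tree east one tree east tree east S ⇒ one one one tree east tree tree tree east one tree east tree east R east S ⇒ one one one tree east tree tree tree east one tree east tree east one R tree east S ⇒ one one one tree east tree tree tree east one tree east tree east one tree east tree east S ⇒ one one one tree east tree tree tree east one tree east tree east one tree east tree east tree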